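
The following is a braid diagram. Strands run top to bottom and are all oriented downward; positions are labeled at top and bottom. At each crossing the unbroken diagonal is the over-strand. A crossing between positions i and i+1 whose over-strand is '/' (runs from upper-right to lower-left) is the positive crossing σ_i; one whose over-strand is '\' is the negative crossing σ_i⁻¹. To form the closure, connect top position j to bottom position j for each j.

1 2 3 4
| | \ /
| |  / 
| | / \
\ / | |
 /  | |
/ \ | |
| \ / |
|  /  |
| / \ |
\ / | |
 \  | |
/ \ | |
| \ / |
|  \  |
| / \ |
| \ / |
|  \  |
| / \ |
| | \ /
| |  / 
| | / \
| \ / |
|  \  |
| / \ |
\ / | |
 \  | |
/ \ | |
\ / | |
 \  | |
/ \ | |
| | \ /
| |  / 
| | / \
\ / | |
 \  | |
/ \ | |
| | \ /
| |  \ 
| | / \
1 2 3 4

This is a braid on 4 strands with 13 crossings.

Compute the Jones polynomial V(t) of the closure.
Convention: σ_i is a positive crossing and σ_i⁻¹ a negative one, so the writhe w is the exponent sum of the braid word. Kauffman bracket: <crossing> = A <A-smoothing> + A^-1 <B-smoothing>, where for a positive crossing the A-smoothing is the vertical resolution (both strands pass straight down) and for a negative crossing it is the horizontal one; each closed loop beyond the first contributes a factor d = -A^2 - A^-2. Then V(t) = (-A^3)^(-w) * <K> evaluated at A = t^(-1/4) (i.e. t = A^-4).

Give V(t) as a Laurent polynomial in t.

Reading the diagram top to bottom ('/'-over between positions i,i+1 = s_i, '\'-over = s_i^-1): braid word = s3 s1 s2 s1^-1 s2^-1 s2^-1 s3 s2^-1 s1^-1 s1^-1 s3 s1^-1 s3^-1.
The presented braid s3 s1 s2 s1^-1 s2^-1 s2^-1 s3 s2^-1 s1^-1 s1^-1 s3 s1^-1 s3^-1 on 4 strands reduces by inverse Markov moves (closure unchanged at each step):
  Deconjugate: the word is γ·β·γ⁻¹ with γ = s3 s1 (prefix) and γ⁻¹ = s1^-1 s3^-1 (suffix); strip both.
Reduced to β = s2 s1^-1 s2^-1 s2^-1 s3 s2^-1 s1^-1 s1^-1 s3 on 4 strands, 9 crossings.
Compute on β:
Braid: s2 s1^-1 s2^-1 s2^-1 s3 s2^-1 s1^-1 s1^-1 s3 on 4 strands, 9 crossings.
Writhe w = (#positive) - (#negative) = 3 - 6 = -3.
Enumerate smoothing states for the bracket polynomial. There are 2^9 = 512 states.
Each crossing splits two ways (0=vertical, 1=horizontal). The state's weight is A^(#A-smoothings - #B-smoothings) * d^(loops - 1).
Tabulate the states by total A-exponent and number of loops L (A-exp: L × count):
  A^9: L=6 ×1
  A^7: L=5 ×9
  A^5: L=4 ×35, L=6 ×1
  A^3: L=3 ×73, L=5 ×11
  A^1: L=2 ×82, L=4 ×43, L=6 ×1
  A^-1: L=1 ×40, L=3 ×79, L=5 ×7
  A^-3: L=2 ×63, L=4 ×21
  A^-5: L=1 ×9, L=3 ×26, L=5 ×1
  A^-7: L=2 ×6, L=4 ×3
  A^-9: L=3 ×1
Each group contributes A^e * Σ count * d^(L-1):
Powers of d = -A^2 - A^-2: d^2 = A^4 + 2 + A^-4; d^3 = -A^6 - 3*A^2 - 3*A^-2 - A^-6; d^4 = A^8 + 4*A^4 + 6 + 4*A^-4 + A^-8; d^5 = -A^10 - 5*A^6 - 10*A^2 - 10*A^-2 - 5*A^-6 - A^-10.
  A^9 * (d^5) = -A^19 - 5*A^15 - 10*A^11 - 10*A^7 - 5*A^3 - A^-1
  A^7 * (9*d^4) = 9*A^15 + 36*A^11 + 54*A^7 + 36*A^3 + 9*A^-1
  A^5 * (35*d^3 + d^5) = -A^15 - 40*A^11 - 115*A^7 - 115*A^3 - 40*A^-1 - A^-5
  A^3 * (73*d^2 + 11*d^4) = 11*A^11 + 117*A^7 + 212*A^3 + 117*A^-1 + 11*A^-5
  A^1 * (82*d + 43*d^3 + d^5) = -A^11 - 48*A^7 - 221*A^3 - 221*A^-1 - 48*A^-5 - A^-9
  A^-1 * (40 + 79*d^2 + 7*d^4) = 7*A^7 + 107*A^3 + 240*A^-1 + 107*A^-5 + 7*A^-9
  A^-3 * (63*d + 21*d^3) = -21*A^3 - 126*A^-1 - 126*A^-5 - 21*A^-9
  A^-5 * (9 + 26*d^2 + d^4) = A^3 + 30*A^-1 + 67*A^-5 + 30*A^-9 + A^-13
  A^-7 * (6*d + 3*d^3) = -3*A^-1 - 15*A^-5 - 15*A^-9 - 3*A^-13
  A^-9 * (d^2) = A^-5 + 2*A^-9 + A^-13
Summing the groups: <K> = -A^19 + 3*A^15 - 4*A^11 + 5*A^7 - 6*A^3 + 5*A^-1 - 4*A^-5 + 2*A^-9 - A^-13
Normalise by the writhe: (-A^3)^(-w) = (-A^3)^(3) = -A^9, so f(A) = -A^9 * <K> = A^28 - 3*A^24 + 4*A^20 - 5*A^16 + 6*A^12 - 5*A^8 + 4*A^4 - 2 + A^-4.
Substitute A = t^(-1/4), i.e. A^e → t^(-e/4): V(t) = t - 2 + 4*t^-1 - 5*t^-2 + 6*t^-3 - 5*t^-4 + 4*t^-5 - 3*t^-6 + t^-7

Answer: t - 2 + 4*t^-1 - 5*t^-2 + 6*t^-3 - 5*t^-4 + 4*t^-5 - 3*t^-6 + t^-7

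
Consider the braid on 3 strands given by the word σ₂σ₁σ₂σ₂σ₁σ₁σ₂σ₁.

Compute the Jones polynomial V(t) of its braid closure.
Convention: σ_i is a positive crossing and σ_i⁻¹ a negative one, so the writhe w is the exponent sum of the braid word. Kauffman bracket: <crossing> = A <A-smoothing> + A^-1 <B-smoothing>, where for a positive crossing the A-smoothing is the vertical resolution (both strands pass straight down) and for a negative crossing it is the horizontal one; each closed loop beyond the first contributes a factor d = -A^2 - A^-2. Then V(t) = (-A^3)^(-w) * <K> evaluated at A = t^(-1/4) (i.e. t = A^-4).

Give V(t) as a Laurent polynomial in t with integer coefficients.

-t^8 + t^5 + t^3

Derivation:
Braid: s2 s1 s2 s2 s1 s1 s2 s1 on 3 strands, 8 crossings.
Writhe w = (#positive) - (#negative) = 8 - 0 = 8.
State-sum expansion of <K>. There are 2^8 = 256 states.
Each crossing splits two ways (0=vertical, 1=horizontal). The state's weight is A^(#A-smoothings - #B-smoothings) * d^(loops - 1).
Tabulate the states by total A-exponent and number of loops L (A-exp: L × count):
  A^8: L=3 ×1
  A^6: L=2 ×8
  A^4: L=1 ×16, L=3 ×12
  A^2: L=2 ×48, L=4 ×8
  A^0: L=1 ×17, L=3 ×51, L=5 ×2
  A^-2: L=2 ×34, L=4 ×22
  A^-4: L=1 ×4, L=3 ×21, L=5 ×3
  A^-6: L=2 ×4, L=4 ×4
  A^-8: L=3 ×1
Each group contributes A^e * Σ count * d^(L-1):
Powers of d = -A^2 - A^-2: d^2 = A^4 + 2 + A^-4; d^3 = -A^6 - 3*A^2 - 3*A^-2 - A^-6; d^4 = A^8 + 4*A^4 + 6 + 4*A^-4 + A^-8.
  A^8 * (d^2) = A^12 + 2*A^8 + A^4
  A^6 * (8*d) = -8*A^8 - 8*A^4
  A^4 * (16 + 12*d^2) = 12*A^8 + 40*A^4 + 12
  A^2 * (48*d + 8*d^3) = -8*A^8 - 72*A^4 - 72 - 8*A^-4
  A^0 * (17 + 51*d^2 + 2*d^4) = 2*A^8 + 59*A^4 + 131 + 59*A^-4 + 2*A^-8
  A^-2 * (34*d + 22*d^3) = -22*A^4 - 100 - 100*A^-4 - 22*A^-8
  A^-4 * (4 + 21*d^2 + 3*d^4) = 3*A^4 + 33 + 64*A^-4 + 33*A^-8 + 3*A^-12
  A^-6 * (4*d + 4*d^3) = -4 - 16*A^-4 - 16*A^-8 - 4*A^-12
  A^-8 * (d^2) = A^-4 + 2*A^-8 + A^-12
Summing the groups: <K> = A^12 + A^4 - A^-8
Normalise by the writhe: (-A^3)^(-w) = (-A^3)^(-8) = A^-24, so f(A) = A^-24 * <K> = A^-12 + A^-20 - A^-32.
Substitute A = t^(-1/4), i.e. A^e → t^(-e/4): V(t) = -t^8 + t^5 + t^3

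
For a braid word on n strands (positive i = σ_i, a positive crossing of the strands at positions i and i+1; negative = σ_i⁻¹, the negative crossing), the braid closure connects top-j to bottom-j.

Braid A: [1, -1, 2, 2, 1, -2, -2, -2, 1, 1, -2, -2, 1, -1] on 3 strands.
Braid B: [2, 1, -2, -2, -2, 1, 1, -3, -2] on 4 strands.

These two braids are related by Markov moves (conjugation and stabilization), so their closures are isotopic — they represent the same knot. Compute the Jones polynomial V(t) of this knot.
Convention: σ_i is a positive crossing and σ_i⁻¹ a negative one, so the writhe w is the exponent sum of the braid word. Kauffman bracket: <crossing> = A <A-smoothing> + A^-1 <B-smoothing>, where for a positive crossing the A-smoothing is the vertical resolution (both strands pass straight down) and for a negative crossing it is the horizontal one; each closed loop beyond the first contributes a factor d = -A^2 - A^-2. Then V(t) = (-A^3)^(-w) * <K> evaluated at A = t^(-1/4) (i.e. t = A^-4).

Markov-equivalent braids have isotopic closures, hence identical knot invariants. Strip the Markov moves from each word to reach a common short braid β, then compute V(t) once on β.
Braid A: s1 s1^-1 s2 s2 s1 s2^-1 s2^-1 s2^-1 s1 s1 s2^-1 s2^-1 s1 s1^-1 on 3 strands reduces by inverse Markov moves (closure unchanged at each step):
  Deconjugate: the word is γ·β·γ⁻¹ with γ = s1 s1^-1 (prefix) and γ⁻¹ = s1 s1^-1 (suffix); strip both.
  Deconjugate: the word is γ·β·γ⁻¹ with γ = s2 s2 (prefix) and γ⁻¹ = s2^-1 s2^-1 (suffix); strip both.
Reduced to β = s1 s2^-1 s2^-1 s2^-1 s1 s1 on 3 strands, 6 crossings.
Braid B: s2 s1 s2^-1 s2^-1 s2^-1 s1 s1 s3^-1 s2^-1 on 4 strands reduces by inverse Markov moves (closure unchanged at each step):
  Deconjugate: the word is γ·β·γ⁻¹ with γ = s2 (prefix) and γ⁻¹ = s2^-1 (suffix); strip both.
  Destabilize: the word has the form β·s3^-1 where s3^-1 occurs only as the final letter (β ∈ B_3); drop it and the last strand → 3 strands.
Reduced to β = s1 s2^-1 s2^-1 s2^-1 s1 s1 on 3 strands, 6 crossings.
Both give the same β = s1 s2^-1 s2^-1 s2^-1 s1 s1 on 3 strands, so one state sum suffices:
Braid: s1 s2^-1 s2^-1 s2^-1 s1 s1 on 3 strands, 6 crossings.
Writhe w = (#positive) - (#negative) = 3 - 3 = 0.
Computing the Kauffman bracket via state sum. There are 2^6 = 64 states.
Smooth each crossing (0=||, 1=⌣⌢); contribution A^(Σ sign_k(1-2s_k)) * d^(L-1).
Tabulate the states by total A-exponent and number of loops L (A-exp: L × count):
  A^6: L=4 ×1
  A^4: L=3 ×6
  A^2: L=2 ×12, L=4 ×3
  A^0: L=1 ×9, L=3 ×10, L=5 ×1
  A^-2: L=2 ×12, L=4 ×3
  A^-4: L=3 ×6
  A^-6: L=4 ×1
Each group contributes A^e * Σ count * d^(L-1):
Powers of d = -A^2 - A^-2: d^2 = A^4 + 2 + A^-4; d^3 = -A^6 - 3*A^2 - 3*A^-2 - A^-6; d^4 = A^8 + 4*A^4 + 6 + 4*A^-4 + A^-8.
  A^6 * (d^3) = -A^12 - 3*A^8 - 3*A^4 - 1
  A^4 * (6*d^2) = 6*A^8 + 12*A^4 + 6
  A^2 * (12*d + 3*d^3) = -3*A^8 - 21*A^4 - 21 - 3*A^-4
  A^0 * (9 + 10*d^2 + d^4) = A^8 + 14*A^4 + 35 + 14*A^-4 + A^-8
  A^-2 * (12*d + 3*d^3) = -3*A^4 - 21 - 21*A^-4 - 3*A^-8
  A^-4 * (6*d^2) = 6 + 12*A^-4 + 6*A^-8
  A^-6 * (d^3) = -1 - 3*A^-4 - 3*A^-8 - A^-12
Summing the groups: <K> = -A^12 + A^8 - A^4 + 3 - A^-4 + A^-8 - A^-12
Normalise by the writhe: (-A^3)^(-w) = (-A^3)^(0) = 1, so f(A) = 1 * <K> = -A^12 + A^8 - A^4 + 3 - A^-4 + A^-8 - A^-12.
Substitute A = t^(-1/4), i.e. A^e → t^(-e/4): V(t) = -t^3 + t^2 - t + 3 - t^-1 + t^-2 - t^-3

Answer: -t^3 + t^2 - t + 3 - t^-1 + t^-2 - t^-3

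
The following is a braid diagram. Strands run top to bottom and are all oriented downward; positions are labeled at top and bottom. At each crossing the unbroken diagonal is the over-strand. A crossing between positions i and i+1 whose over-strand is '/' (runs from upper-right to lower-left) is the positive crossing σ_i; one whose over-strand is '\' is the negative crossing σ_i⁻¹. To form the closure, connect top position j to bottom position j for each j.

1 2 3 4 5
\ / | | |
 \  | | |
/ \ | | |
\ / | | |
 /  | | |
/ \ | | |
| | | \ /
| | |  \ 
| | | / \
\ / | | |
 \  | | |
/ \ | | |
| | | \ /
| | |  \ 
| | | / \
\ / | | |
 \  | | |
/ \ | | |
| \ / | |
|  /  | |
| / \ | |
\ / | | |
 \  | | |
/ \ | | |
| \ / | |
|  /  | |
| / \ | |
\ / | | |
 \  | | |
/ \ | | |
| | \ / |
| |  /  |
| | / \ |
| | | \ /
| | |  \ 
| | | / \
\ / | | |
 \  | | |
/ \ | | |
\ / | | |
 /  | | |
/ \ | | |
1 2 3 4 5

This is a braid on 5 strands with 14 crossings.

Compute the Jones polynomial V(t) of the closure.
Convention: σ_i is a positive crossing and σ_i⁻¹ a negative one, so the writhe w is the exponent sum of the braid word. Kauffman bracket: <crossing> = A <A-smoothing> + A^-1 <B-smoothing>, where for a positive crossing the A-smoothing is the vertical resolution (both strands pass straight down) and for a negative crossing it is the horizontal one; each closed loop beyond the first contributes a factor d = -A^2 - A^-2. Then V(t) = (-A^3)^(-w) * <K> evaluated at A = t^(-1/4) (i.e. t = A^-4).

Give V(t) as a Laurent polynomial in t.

1 - t^-1 + 3*t^-2 - 4*t^-3 + 5*t^-4 - 6*t^-5 + 5*t^-6 - 4*t^-7 + 3*t^-8 - t^-9

Derivation:
Reading the diagram top to bottom ('/'-over between positions i,i+1 = s_i, '\'-over = s_i^-1): braid word = s1^-1 s1 s4^-1 s1^-1 s4^-1 s1^-1 s2 s1^-1 s2 s1^-1 s3 s4^-1 s1^-1 s1.
The presented braid s1^-1 s1 s4^-1 s1^-1 s4^-1 s1^-1 s2 s1^-1 s2 s1^-1 s3 s4^-1 s1^-1 s1 on 5 strands reduces by inverse Markov moves (closure unchanged at each step):
  Deconjugate: the word is γ·β·γ⁻¹ with γ = s1^-1 s1 (prefix) and γ⁻¹ = s1^-1 s1 (suffix); strip both.
Reduced to β = s4^-1 s1^-1 s4^-1 s1^-1 s2 s1^-1 s2 s1^-1 s3 s4^-1 on 5 strands, 10 crossings.
Compute on β:
Braid: s4^-1 s1^-1 s4^-1 s1^-1 s2 s1^-1 s2 s1^-1 s3 s4^-1 on 5 strands, 10 crossings.
Writhe w = (#positive) - (#negative) = 3 - 7 = -4.
State-sum expansion of <K>. There are 2^10 = 1024 states.
Smooth each crossing (0=||, 1=⌣⌢); contribution A^(Σ sign_k(1-2s_k)) * d^(L-1).
Tabulate the states by total A-exponent and number of loops L (A-exp: L × count):
  A^10: L=8 ×1
  A^8: L=7 ×10
  A^6: L=6 ×45
  A^4: L=5 ×118, L=7 ×2
  A^2: L=4 ×195, L=6 ×15
  A^0: L=3 ×203, L=5 ×49
  A^-2: L=2 ×123, L=4 ×85, L=6 ×2
  A^-4: L=1 ×33, L=3 ×78, L=5 ×9
  A^-6: L=2 ×29, L=4 ×16
  A^-8: L=3 ×9, L=5 ×1
  A^-10: L=4 ×1
Each group contributes A^e * Σ count * d^(L-1):
Powers of d = -A^2 - A^-2: d^2 = A^4 + 2 + A^-4; d^3 = -A^6 - 3*A^2 - 3*A^-2 - A^-6; d^4 = A^8 + 4*A^4 + 6 + 4*A^-4 + A^-8; d^5 = -A^10 - 5*A^6 - 10*A^2 - 10*A^-2 - 5*A^-6 - A^-10; d^6 = A^12 + 6*A^8 + 15*A^4 + 20 + 15*A^-4 + 6*A^-8 + A^-12; d^7 = -A^14 - 7*A^10 - 21*A^6 - 35*A^2 - 35*A^-2 - 21*A^-6 - 7*A^-10 - A^-14.
  A^10 * (d^7) = -A^24 - 7*A^20 - 21*A^16 - 35*A^12 - 35*A^8 - 21*A^4 - 7 - A^-4
  A^8 * (10*d^6) = 10*A^20 + 60*A^16 + 150*A^12 + 200*A^8 + 150*A^4 + 60 + 10*A^-4
  A^6 * (45*d^5) = -45*A^16 - 225*A^12 - 450*A^8 - 450*A^4 - 225 - 45*A^-4
  A^4 * (118*d^4 + 2*d^6) = 2*A^16 + 130*A^12 + 502*A^8 + 748*A^4 + 502 + 130*A^-4 + 2*A^-8
  A^2 * (195*d^3 + 15*d^5) = -15*A^12 - 270*A^8 - 735*A^4 - 735 - 270*A^-4 - 15*A^-8
  A^0 * (203*d^2 + 49*d^4) = 49*A^8 + 399*A^4 + 700 + 399*A^-4 + 49*A^-8
  A^-2 * (123*d + 85*d^3 + 2*d^5) = -2*A^8 - 95*A^4 - 398 - 398*A^-4 - 95*A^-8 - 2*A^-12
  A^-4 * (33 + 78*d^2 + 9*d^4) = 9*A^4 + 114 + 243*A^-4 + 114*A^-8 + 9*A^-12
  A^-6 * (29*d + 16*d^3) = -16 - 77*A^-4 - 77*A^-8 - 16*A^-12
  A^-8 * (9*d^2 + d^4) = 1 + 13*A^-4 + 24*A^-8 + 13*A^-12 + A^-16
  A^-10 * (d^3) = -A^-4 - 3*A^-8 - 3*A^-12 - A^-16
Summing the groups: <K> = -A^24 + 3*A^20 - 4*A^16 + 5*A^12 - 6*A^8 + 5*A^4 - 4 + 3*A^-4 - A^-8 + A^-12
Normalise by the writhe: (-A^3)^(-w) = (-A^3)^(4) = A^12, so f(A) = A^12 * <K> = -A^36 + 3*A^32 - 4*A^28 + 5*A^24 - 6*A^20 + 5*A^16 - 4*A^12 + 3*A^8 - A^4 + 1.
Substitute A = t^(-1/4), i.e. A^e → t^(-e/4): V(t) = 1 - t^-1 + 3*t^-2 - 4*t^-3 + 5*t^-4 - 6*t^-5 + 5*t^-6 - 4*t^-7 + 3*t^-8 - t^-9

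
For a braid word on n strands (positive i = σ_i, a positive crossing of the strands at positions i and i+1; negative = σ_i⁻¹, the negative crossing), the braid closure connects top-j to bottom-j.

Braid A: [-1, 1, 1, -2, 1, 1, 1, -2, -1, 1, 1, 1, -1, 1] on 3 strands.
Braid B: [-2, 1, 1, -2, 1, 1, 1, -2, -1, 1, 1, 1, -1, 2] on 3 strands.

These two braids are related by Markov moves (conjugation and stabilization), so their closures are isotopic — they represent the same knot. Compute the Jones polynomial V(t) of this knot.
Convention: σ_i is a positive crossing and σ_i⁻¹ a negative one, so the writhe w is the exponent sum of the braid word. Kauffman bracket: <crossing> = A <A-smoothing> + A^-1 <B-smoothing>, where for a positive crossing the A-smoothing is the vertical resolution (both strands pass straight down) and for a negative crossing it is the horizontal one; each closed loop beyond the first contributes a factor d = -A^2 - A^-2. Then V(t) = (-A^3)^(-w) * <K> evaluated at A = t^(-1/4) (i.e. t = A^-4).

Markov-equivalent braids have isotopic closures, hence identical knot invariants. Strip the Markov moves from each word to reach a common short braid β, then compute V(t) once on β.
Braid A: s1^-1 s1 s1 s2^-1 s1 s1 s1 s2^-1 s1^-1 s1 s1 s1 s1^-1 s1 on 3 strands reduces by inverse Markov moves (closure unchanged at each step):
  Deconjugate: the word is γ·β·γ⁻¹ with γ = s1^-1 s1 (prefix) and γ⁻¹ = s1^-1 s1 (suffix); strip both.
Reduced to β = s1 s2^-1 s1 s1 s1 s2^-1 s1^-1 s1 s1 s1 on 3 strands, 10 crossings.
Braid B: s2^-1 s1 s1 s2^-1 s1 s1 s1 s2^-1 s1^-1 s1 s1 s1 s1^-1 s2 on 3 strands reduces by inverse Markov moves (closure unchanged at each step):
  Deconjugate: the word is γ·β·γ⁻¹ with γ = s2^-1 (prefix) and γ⁻¹ = s2 (suffix); strip both.
  Deconjugate: the word is γ·β·γ⁻¹ with γ = s1 (prefix) and γ⁻¹ = s1^-1 (suffix); strip both.
Reduced to β = s1 s2^-1 s1 s1 s1 s2^-1 s1^-1 s1 s1 s1 on 3 strands, 10 crossings.
Both give the same β = s1 s2^-1 s1 s1 s1 s2^-1 s1^-1 s1 s1 s1 on 3 strands, so one state sum suffices:
First cancel adjacent σ_i σ_i⁻¹ pairs (Reidemeister II — same braid, same closure): s1 s2^-1 s1 s1 s1 s2^-1 s1^-1 s1 s1 s1 → s1 s2^-1 s1 s1 s1 s2^-1 s1 s1.
Braid: s1 s2^-1 s1 s1 s1 s2^-1 s1 s1 on 3 strands, 8 crossings.
Writhe w = (#positive) - (#negative) = 6 - 2 = 4.
Enumerate smoothing states for the bracket polynomial. There are 2^8 = 256 states.
Each crossing splits two ways (0=vertical, 1=horizontal). The state's weight is A^(#A-smoothings - #B-smoothings) * d^(loops - 1).
Tabulate the states by total A-exponent and number of loops L (A-exp: L × count):
  A^8: L=3 ×1
  A^6: L=2 ×8
  A^4: L=1 ×21, L=3 ×7
  A^2: L=2 ×54, L=4 ×2
  A^0: L=3 ×70
  A^-2: L=4 ×56
  A^-4: L=5 ×28
  A^-6: L=6 ×8
  A^-8: L=7 ×1
Each group contributes A^e * Σ count * d^(L-1):
Powers of d = -A^2 - A^-2: d^2 = A^4 + 2 + A^-4; d^3 = -A^6 - 3*A^2 - 3*A^-2 - A^-6; d^4 = A^8 + 4*A^4 + 6 + 4*A^-4 + A^-8; d^5 = -A^10 - 5*A^6 - 10*A^2 - 10*A^-2 - 5*A^-6 - A^-10; d^6 = A^12 + 6*A^8 + 15*A^4 + 20 + 15*A^-4 + 6*A^-8 + A^-12.
  A^8 * (d^2) = A^12 + 2*A^8 + A^4
  A^6 * (8*d) = -8*A^8 - 8*A^4
  A^4 * (21 + 7*d^2) = 7*A^8 + 35*A^4 + 7
  A^2 * (54*d + 2*d^3) = -2*A^8 - 60*A^4 - 60 - 2*A^-4
  A^0 * (70*d^2) = 70*A^4 + 140 + 70*A^-4
  A^-2 * (56*d^3) = -56*A^4 - 168 - 168*A^-4 - 56*A^-8
  A^-4 * (28*d^4) = 28*A^4 + 112 + 168*A^-4 + 112*A^-8 + 28*A^-12
  A^-6 * (8*d^5) = -8*A^4 - 40 - 80*A^-4 - 80*A^-8 - 40*A^-12 - 8*A^-16
  A^-8 * (d^6) = A^4 + 6 + 15*A^-4 + 20*A^-8 + 15*A^-12 + 6*A^-16 + A^-20
Summing the groups: <K> = A^12 - A^8 + 3*A^4 - 3 + 3*A^-4 - 4*A^-8 + 3*A^-12 - 2*A^-16 + A^-20
Normalise by the writhe: (-A^3)^(-w) = (-A^3)^(-4) = A^-12, so f(A) = A^-12 * <K> = 1 - A^-4 + 3*A^-8 - 3*A^-12 + 3*A^-16 - 4*A^-20 + 3*A^-24 - 2*A^-28 + A^-32.
Substitute A = t^(-1/4), i.e. A^e → t^(-e/4): V(t) = t^8 - 2*t^7 + 3*t^6 - 4*t^5 + 3*t^4 - 3*t^3 + 3*t^2 - t + 1

Answer: t^8 - 2*t^7 + 3*t^6 - 4*t^5 + 3*t^4 - 3*t^3 + 3*t^2 - t + 1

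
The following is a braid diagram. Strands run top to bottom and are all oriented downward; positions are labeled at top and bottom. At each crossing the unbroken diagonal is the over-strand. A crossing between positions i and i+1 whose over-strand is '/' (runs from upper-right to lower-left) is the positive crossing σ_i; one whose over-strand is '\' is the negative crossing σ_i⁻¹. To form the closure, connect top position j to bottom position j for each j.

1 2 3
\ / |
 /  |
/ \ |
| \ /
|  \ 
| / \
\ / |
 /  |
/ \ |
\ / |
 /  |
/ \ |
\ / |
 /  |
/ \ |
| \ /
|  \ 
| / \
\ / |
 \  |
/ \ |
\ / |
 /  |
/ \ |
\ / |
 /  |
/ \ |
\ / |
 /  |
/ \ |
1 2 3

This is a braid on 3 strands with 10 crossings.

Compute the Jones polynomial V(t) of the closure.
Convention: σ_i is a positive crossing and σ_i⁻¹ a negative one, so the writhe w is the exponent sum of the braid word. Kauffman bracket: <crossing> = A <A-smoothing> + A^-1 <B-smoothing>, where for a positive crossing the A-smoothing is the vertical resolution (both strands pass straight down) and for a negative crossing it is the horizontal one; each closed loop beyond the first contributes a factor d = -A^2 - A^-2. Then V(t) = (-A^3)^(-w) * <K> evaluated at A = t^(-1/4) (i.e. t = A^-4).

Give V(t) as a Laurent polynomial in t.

t^8 - 2*t^7 + 3*t^6 - 4*t^5 + 3*t^4 - 3*t^3 + 3*t^2 - t + 1

Derivation:
Reading the diagram top to bottom ('/'-over between positions i,i+1 = s_i, '\'-over = s_i^-1): braid word = s1 s2^-1 s1 s1 s1 s2^-1 s1^-1 s1 s1 s1.
First cancel adjacent σ_i σ_i⁻¹ pairs (Reidemeister II — same braid, same closure): s1 s2^-1 s1 s1 s1 s2^-1 s1^-1 s1 s1 s1 → s1 s2^-1 s1 s1 s1 s2^-1 s1 s1.
Braid: s1 s2^-1 s1 s1 s1 s2^-1 s1 s1 on 3 strands, 8 crossings.
Writhe w = (#positive) - (#negative) = 6 - 2 = 4.
Enumerate smoothing states for the bracket polynomial. There are 2^8 = 256 states.
Smooth each crossing (0=||, 1=⌣⌢); contribution A^(Σ sign_k(1-2s_k)) * d^(L-1).
Tabulate the states by total A-exponent and number of loops L (A-exp: L × count):
  A^8: L=3 ×1
  A^6: L=2 ×8
  A^4: L=1 ×21, L=3 ×7
  A^2: L=2 ×54, L=4 ×2
  A^0: L=3 ×70
  A^-2: L=4 ×56
  A^-4: L=5 ×28
  A^-6: L=6 ×8
  A^-8: L=7 ×1
Each group contributes A^e * Σ count * d^(L-1):
Powers of d = -A^2 - A^-2: d^2 = A^4 + 2 + A^-4; d^3 = -A^6 - 3*A^2 - 3*A^-2 - A^-6; d^4 = A^8 + 4*A^4 + 6 + 4*A^-4 + A^-8; d^5 = -A^10 - 5*A^6 - 10*A^2 - 10*A^-2 - 5*A^-6 - A^-10; d^6 = A^12 + 6*A^8 + 15*A^4 + 20 + 15*A^-4 + 6*A^-8 + A^-12.
  A^8 * (d^2) = A^12 + 2*A^8 + A^4
  A^6 * (8*d) = -8*A^8 - 8*A^4
  A^4 * (21 + 7*d^2) = 7*A^8 + 35*A^4 + 7
  A^2 * (54*d + 2*d^3) = -2*A^8 - 60*A^4 - 60 - 2*A^-4
  A^0 * (70*d^2) = 70*A^4 + 140 + 70*A^-4
  A^-2 * (56*d^3) = -56*A^4 - 168 - 168*A^-4 - 56*A^-8
  A^-4 * (28*d^4) = 28*A^4 + 112 + 168*A^-4 + 112*A^-8 + 28*A^-12
  A^-6 * (8*d^5) = -8*A^4 - 40 - 80*A^-4 - 80*A^-8 - 40*A^-12 - 8*A^-16
  A^-8 * (d^6) = A^4 + 6 + 15*A^-4 + 20*A^-8 + 15*A^-12 + 6*A^-16 + A^-20
Summing the groups: <K> = A^12 - A^8 + 3*A^4 - 3 + 3*A^-4 - 4*A^-8 + 3*A^-12 - 2*A^-16 + A^-20
Normalise by the writhe: (-A^3)^(-w) = (-A^3)^(-4) = A^-12, so f(A) = A^-12 * <K> = 1 - A^-4 + 3*A^-8 - 3*A^-12 + 3*A^-16 - 4*A^-20 + 3*A^-24 - 2*A^-28 + A^-32.
Substitute A = t^(-1/4), i.e. A^e → t^(-e/4): V(t) = t^8 - 2*t^7 + 3*t^6 - 4*t^5 + 3*t^4 - 3*t^3 + 3*t^2 - t + 1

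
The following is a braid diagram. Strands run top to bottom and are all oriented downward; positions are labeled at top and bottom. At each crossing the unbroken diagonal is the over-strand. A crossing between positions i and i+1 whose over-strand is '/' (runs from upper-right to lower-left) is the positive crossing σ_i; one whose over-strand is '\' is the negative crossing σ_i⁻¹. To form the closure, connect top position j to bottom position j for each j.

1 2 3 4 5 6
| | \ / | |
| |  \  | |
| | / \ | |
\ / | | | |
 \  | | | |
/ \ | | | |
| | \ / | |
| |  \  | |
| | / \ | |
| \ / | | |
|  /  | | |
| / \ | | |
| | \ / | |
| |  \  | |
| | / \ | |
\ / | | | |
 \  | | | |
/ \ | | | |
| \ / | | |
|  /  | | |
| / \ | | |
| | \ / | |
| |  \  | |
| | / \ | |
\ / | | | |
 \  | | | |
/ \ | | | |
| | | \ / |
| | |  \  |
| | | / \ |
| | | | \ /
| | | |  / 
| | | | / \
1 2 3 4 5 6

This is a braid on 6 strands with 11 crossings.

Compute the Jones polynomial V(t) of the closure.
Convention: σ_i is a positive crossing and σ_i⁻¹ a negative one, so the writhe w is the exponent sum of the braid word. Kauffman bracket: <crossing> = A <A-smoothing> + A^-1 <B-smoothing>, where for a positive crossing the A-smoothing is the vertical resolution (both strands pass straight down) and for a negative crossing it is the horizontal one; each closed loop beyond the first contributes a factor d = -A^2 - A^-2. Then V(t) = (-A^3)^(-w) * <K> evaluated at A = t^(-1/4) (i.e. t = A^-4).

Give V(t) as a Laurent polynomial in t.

Reading the diagram top to bottom ('/'-over between positions i,i+1 = s_i, '\'-over = s_i^-1): braid word = s3^-1 s1^-1 s3^-1 s2 s3^-1 s1^-1 s2 s3^-1 s1^-1 s4^-1 s5.
The presented braid s3^-1 s1^-1 s3^-1 s2 s3^-1 s1^-1 s2 s3^-1 s1^-1 s4^-1 s5 on 6 strands reduces by inverse Markov moves (closure unchanged at each step):
  Destabilize: the word has the form β·s5 where s5 occurs only as the final letter (β ∈ B_5); drop it and the last strand → 5 strands.
  Destabilize: the word has the form β·s4^-1 where s4^-1 occurs only as the final letter (β ∈ B_4); drop it and the last strand → 4 strands.
Reduced to β = s3^-1 s1^-1 s3^-1 s2 s3^-1 s1^-1 s2 s3^-1 s1^-1 on 4 strands, 9 crossings.
Compute on β:
Braid: s3^-1 s1^-1 s3^-1 s2 s3^-1 s1^-1 s2 s3^-1 s1^-1 on 4 strands, 9 crossings.
Writhe w = (#positive) - (#negative) = 2 - 7 = -5.
Computing the Kauffman bracket via state sum. There are 2^9 = 512 states.
For each crossing: s=0 is the vertical smoothing, s=1 horizontal. Crossing k contributes A^(sign_k * (1 - 2*s_k)); loop factor d = -A^2 - A^-2.
Tabulate the states by total A-exponent and number of loops L (A-exp: L × count):
  A^9: L=7 ×1
  A^7: L=6 ×9
  A^5: L=5 ×36
  A^3: L=4 ×83, L=6 ×1
  A^1: L=3 ×118, L=5 ×8
  A^-1: L=2 ×100, L=4 ×26
  A^-3: L=1 ×41, L=3 ×42, L=5 ×1
  A^-5: L=2 ×31, L=4 ×5
  A^-7: L=3 ×9
  A^-9: L=4 ×1
Each group contributes A^e * Σ count * d^(L-1):
Powers of d = -A^2 - A^-2: d^2 = A^4 + 2 + A^-4; d^3 = -A^6 - 3*A^2 - 3*A^-2 - A^-6; d^4 = A^8 + 4*A^4 + 6 + 4*A^-4 + A^-8; d^5 = -A^10 - 5*A^6 - 10*A^2 - 10*A^-2 - 5*A^-6 - A^-10; d^6 = A^12 + 6*A^8 + 15*A^4 + 20 + 15*A^-4 + 6*A^-8 + A^-12.
  A^9 * (d^6) = A^21 + 6*A^17 + 15*A^13 + 20*A^9 + 15*A^5 + 6*A + A^-3
  A^7 * (9*d^5) = -9*A^17 - 45*A^13 - 90*A^9 - 90*A^5 - 45*A - 9*A^-3
  A^5 * (36*d^4) = 36*A^13 + 144*A^9 + 216*A^5 + 144*A + 36*A^-3
  A^3 * (83*d^3 + d^5) = -A^13 - 88*A^9 - 259*A^5 - 259*A - 88*A^-3 - A^-7
  A^1 * (118*d^2 + 8*d^4) = 8*A^9 + 150*A^5 + 284*A + 150*A^-3 + 8*A^-7
  A^-1 * (100*d + 26*d^3) = -26*A^5 - 178*A - 178*A^-3 - 26*A^-7
  A^-3 * (41 + 42*d^2 + d^4) = A^5 + 46*A + 131*A^-3 + 46*A^-7 + A^-11
  A^-5 * (31*d + 5*d^3) = -5*A - 46*A^-3 - 46*A^-7 - 5*A^-11
  A^-7 * (9*d^2) = 9*A^-3 + 18*A^-7 + 9*A^-11
  A^-9 * (d^3) = -A^-3 - 3*A^-7 - 3*A^-11 - A^-15
Summing the groups: <K> = A^21 - 3*A^17 + 5*A^13 - 6*A^9 + 7*A^5 - 7*A + 5*A^-3 - 4*A^-7 + 2*A^-11 - A^-15
Normalise by the writhe: (-A^3)^(-w) = (-A^3)^(5) = -A^15, so f(A) = -A^15 * <K> = -A^36 + 3*A^32 - 5*A^28 + 6*A^24 - 7*A^20 + 7*A^16 - 5*A^12 + 4*A^8 - 2*A^4 + 1.
Substitute A = t^(-1/4), i.e. A^e → t^(-e/4): V(t) = 1 - 2*t^-1 + 4*t^-2 - 5*t^-3 + 7*t^-4 - 7*t^-5 + 6*t^-6 - 5*t^-7 + 3*t^-8 - t^-9

Answer: 1 - 2*t^-1 + 4*t^-2 - 5*t^-3 + 7*t^-4 - 7*t^-5 + 6*t^-6 - 5*t^-7 + 3*t^-8 - t^-9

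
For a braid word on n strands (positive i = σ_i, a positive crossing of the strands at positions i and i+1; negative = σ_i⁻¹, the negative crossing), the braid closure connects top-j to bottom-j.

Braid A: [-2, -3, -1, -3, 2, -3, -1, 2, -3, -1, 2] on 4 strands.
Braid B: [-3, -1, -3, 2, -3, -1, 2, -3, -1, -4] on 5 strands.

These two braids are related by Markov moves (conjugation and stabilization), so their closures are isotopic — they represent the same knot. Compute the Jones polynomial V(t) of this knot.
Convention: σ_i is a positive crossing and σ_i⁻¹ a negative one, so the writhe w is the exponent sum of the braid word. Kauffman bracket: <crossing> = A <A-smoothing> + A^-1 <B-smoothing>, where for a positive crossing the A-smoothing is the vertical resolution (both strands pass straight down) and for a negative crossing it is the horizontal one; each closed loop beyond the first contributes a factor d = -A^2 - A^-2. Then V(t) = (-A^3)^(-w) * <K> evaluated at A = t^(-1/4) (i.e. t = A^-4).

Markov-equivalent braids have isotopic closures, hence identical knot invariants. Strip the Markov moves from each word to reach a common short braid β, then compute V(t) once on β.
Braid A: s2^-1 s3^-1 s1^-1 s3^-1 s2 s3^-1 s1^-1 s2 s3^-1 s1^-1 s2 on 4 strands reduces by inverse Markov moves (closure unchanged at each step):
  Deconjugate: the word is γ·β·γ⁻¹ with γ = s2^-1 (prefix) and γ⁻¹ = s2 (suffix); strip both.
Reduced to β = s3^-1 s1^-1 s3^-1 s2 s3^-1 s1^-1 s2 s3^-1 s1^-1 on 4 strands, 9 crossings.
Braid B: s3^-1 s1^-1 s3^-1 s2 s3^-1 s1^-1 s2 s3^-1 s1^-1 s4^-1 on 5 strands reduces by inverse Markov moves (closure unchanged at each step):
  Destabilize: the word has the form β·s4^-1 where s4^-1 occurs only as the final letter (β ∈ B_4); drop it and the last strand → 4 strands.
Reduced to β = s3^-1 s1^-1 s3^-1 s2 s3^-1 s1^-1 s2 s3^-1 s1^-1 on 4 strands, 9 crossings.
Both give the same β = s3^-1 s1^-1 s3^-1 s2 s3^-1 s1^-1 s2 s3^-1 s1^-1 on 4 strands, so one state sum suffices:
Braid: s3^-1 s1^-1 s3^-1 s2 s3^-1 s1^-1 s2 s3^-1 s1^-1 on 4 strands, 9 crossings.
Writhe w = (#positive) - (#negative) = 2 - 7 = -5.
Enumerate smoothing states for the bracket polynomial. There are 2^9 = 512 states.
For each crossing: s=0 is the vertical smoothing, s=1 horizontal. Crossing k contributes A^(sign_k * (1 - 2*s_k)); loop factor d = -A^2 - A^-2.
Tabulate the states by total A-exponent and number of loops L (A-exp: L × count):
  A^9: L=7 ×1
  A^7: L=6 ×9
  A^5: L=5 ×36
  A^3: L=4 ×83, L=6 ×1
  A^1: L=3 ×118, L=5 ×8
  A^-1: L=2 ×100, L=4 ×26
  A^-3: L=1 ×41, L=3 ×42, L=5 ×1
  A^-5: L=2 ×31, L=4 ×5
  A^-7: L=3 ×9
  A^-9: L=4 ×1
Each group contributes A^e * Σ count * d^(L-1):
Powers of d = -A^2 - A^-2: d^2 = A^4 + 2 + A^-4; d^3 = -A^6 - 3*A^2 - 3*A^-2 - A^-6; d^4 = A^8 + 4*A^4 + 6 + 4*A^-4 + A^-8; d^5 = -A^10 - 5*A^6 - 10*A^2 - 10*A^-2 - 5*A^-6 - A^-10; d^6 = A^12 + 6*A^8 + 15*A^4 + 20 + 15*A^-4 + 6*A^-8 + A^-12.
  A^9 * (d^6) = A^21 + 6*A^17 + 15*A^13 + 20*A^9 + 15*A^5 + 6*A + A^-3
  A^7 * (9*d^5) = -9*A^17 - 45*A^13 - 90*A^9 - 90*A^5 - 45*A - 9*A^-3
  A^5 * (36*d^4) = 36*A^13 + 144*A^9 + 216*A^5 + 144*A + 36*A^-3
  A^3 * (83*d^3 + d^5) = -A^13 - 88*A^9 - 259*A^5 - 259*A - 88*A^-3 - A^-7
  A^1 * (118*d^2 + 8*d^4) = 8*A^9 + 150*A^5 + 284*A + 150*A^-3 + 8*A^-7
  A^-1 * (100*d + 26*d^3) = -26*A^5 - 178*A - 178*A^-3 - 26*A^-7
  A^-3 * (41 + 42*d^2 + d^4) = A^5 + 46*A + 131*A^-3 + 46*A^-7 + A^-11
  A^-5 * (31*d + 5*d^3) = -5*A - 46*A^-3 - 46*A^-7 - 5*A^-11
  A^-7 * (9*d^2) = 9*A^-3 + 18*A^-7 + 9*A^-11
  A^-9 * (d^3) = -A^-3 - 3*A^-7 - 3*A^-11 - A^-15
Summing the groups: <K> = A^21 - 3*A^17 + 5*A^13 - 6*A^9 + 7*A^5 - 7*A + 5*A^-3 - 4*A^-7 + 2*A^-11 - A^-15
Normalise by the writhe: (-A^3)^(-w) = (-A^3)^(5) = -A^15, so f(A) = -A^15 * <K> = -A^36 + 3*A^32 - 5*A^28 + 6*A^24 - 7*A^20 + 7*A^16 - 5*A^12 + 4*A^8 - 2*A^4 + 1.
Substitute A = t^(-1/4), i.e. A^e → t^(-e/4): V(t) = 1 - 2*t^-1 + 4*t^-2 - 5*t^-3 + 7*t^-4 - 7*t^-5 + 6*t^-6 - 5*t^-7 + 3*t^-8 - t^-9

Answer: 1 - 2*t^-1 + 4*t^-2 - 5*t^-3 + 7*t^-4 - 7*t^-5 + 6*t^-6 - 5*t^-7 + 3*t^-8 - t^-9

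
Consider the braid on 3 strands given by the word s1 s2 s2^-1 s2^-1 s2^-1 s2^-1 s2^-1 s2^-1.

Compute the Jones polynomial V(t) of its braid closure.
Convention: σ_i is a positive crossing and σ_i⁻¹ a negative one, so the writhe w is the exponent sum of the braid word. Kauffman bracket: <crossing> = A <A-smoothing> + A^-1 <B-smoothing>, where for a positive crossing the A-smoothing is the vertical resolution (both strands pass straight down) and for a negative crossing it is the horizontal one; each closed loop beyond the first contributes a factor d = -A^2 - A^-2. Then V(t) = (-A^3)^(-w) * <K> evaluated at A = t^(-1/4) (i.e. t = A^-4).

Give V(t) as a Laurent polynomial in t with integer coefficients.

First cancel adjacent σ_i σ_i⁻¹ pairs (Reidemeister II — same braid, same closure): s1 s2 s2^-1 s2^-1 s2^-1 s2^-1 s2^-1 s2^-1 → s1 s2^-1 s2^-1 s2^-1 s2^-1 s2^-1.
Braid: s1 s2^-1 s2^-1 s2^-1 s2^-1 s2^-1 on 3 strands, 6 crossings.
Writhe w = (#positive) - (#negative) = 1 - 5 = -4.
Computing the Kauffman bracket via state sum. There are 2^6 = 64 states.
Smooth each crossing (0=||, 1=⌣⌢); contribution A^(Σ sign_k(1-2s_k)) * d^(L-1).
Tabulate the states by total A-exponent and number of loops L (A-exp: L × count):
  A^6: L=6 ×1
  A^4: L=5 ×6
  A^2: L=4 ×15
  A^0: L=3 ×20
  A^-2: L=2 ×15
  A^-4: L=1 ×5, L=3 ×1
  A^-6: L=2 ×1
Each group contributes A^e * Σ count * d^(L-1):
Powers of d = -A^2 - A^-2: d^2 = A^4 + 2 + A^-4; d^3 = -A^6 - 3*A^2 - 3*A^-2 - A^-6; d^4 = A^8 + 4*A^4 + 6 + 4*A^-4 + A^-8; d^5 = -A^10 - 5*A^6 - 10*A^2 - 10*A^-2 - 5*A^-6 - A^-10.
  A^6 * (d^5) = -A^16 - 5*A^12 - 10*A^8 - 10*A^4 - 5 - A^-4
  A^4 * (6*d^4) = 6*A^12 + 24*A^8 + 36*A^4 + 24 + 6*A^-4
  A^2 * (15*d^3) = -15*A^8 - 45*A^4 - 45 - 15*A^-4
  A^0 * (20*d^2) = 20*A^4 + 40 + 20*A^-4
  A^-2 * (15*d) = -15 - 15*A^-4
  A^-4 * (5 + d^2) = 1 + 7*A^-4 + A^-8
  A^-6 * (d) = -A^-4 - A^-8
Summing the groups: <K> = -A^16 + A^12 - A^8 + A^4 + A^-4
Normalise by the writhe: (-A^3)^(-w) = (-A^3)^(4) = A^12, so f(A) = A^12 * <K> = -A^28 + A^24 - A^20 + A^16 + A^8.
Substitute A = t^(-1/4), i.e. A^e → t^(-e/4): V(t) = t^-2 + t^-4 - t^-5 + t^-6 - t^-7

Answer: t^-2 + t^-4 - t^-5 + t^-6 - t^-7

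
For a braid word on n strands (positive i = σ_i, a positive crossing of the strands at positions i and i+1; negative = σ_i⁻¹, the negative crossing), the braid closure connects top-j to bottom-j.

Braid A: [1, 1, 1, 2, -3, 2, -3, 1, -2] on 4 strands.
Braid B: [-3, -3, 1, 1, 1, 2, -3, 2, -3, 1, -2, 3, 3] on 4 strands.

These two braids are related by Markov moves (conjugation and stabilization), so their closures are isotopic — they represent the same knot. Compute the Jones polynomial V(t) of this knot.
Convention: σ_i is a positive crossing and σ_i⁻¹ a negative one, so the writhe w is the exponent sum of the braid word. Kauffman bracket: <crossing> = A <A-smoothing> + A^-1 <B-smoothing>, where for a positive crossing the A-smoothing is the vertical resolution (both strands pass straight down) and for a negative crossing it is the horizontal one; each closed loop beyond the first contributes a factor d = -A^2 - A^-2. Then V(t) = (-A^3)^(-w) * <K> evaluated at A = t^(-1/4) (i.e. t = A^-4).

Markov-equivalent braids have isotopic closures, hence identical knot invariants. Strip the Markov moves from each word to reach a common short braid β, then compute V(t) once on β.
Braid A: s1 s1 s1 s2 s3^-1 s2 s3^-1 s1 s2^-1 on 4 strands has no conjugating prefix/suffix or stabilization to strip; take β = s1 s1 s1 s2 s3^-1 s2 s3^-1 s1 s2^-1.
Braid B: s3^-1 s3^-1 s1 s1 s1 s2 s3^-1 s2 s3^-1 s1 s2^-1 s3 s3 on 4 strands reduces by inverse Markov moves (closure unchanged at each step):
  Deconjugate: the word is γ·β·γ⁻¹ with γ = s3^-1 s3^-1 (prefix) and γ⁻¹ = s3 s3 (suffix); strip both.
Reduced to β = s1 s1 s1 s2 s3^-1 s2 s3^-1 s1 s2^-1 on 4 strands, 9 crossings.
Both give the same β = s1 s1 s1 s2 s3^-1 s2 s3^-1 s1 s2^-1 on 4 strands, so one state sum suffices:
Braid: s1 s1 s1 s2 s3^-1 s2 s3^-1 s1 s2^-1 on 4 strands, 9 crossings.
Writhe w = (#positive) - (#negative) = 6 - 3 = 3.
State-sum expansion of <K>. There are 2^9 = 512 states.
For each crossing: s=0 is the vertical smoothing, s=1 horizontal. Crossing k contributes A^(sign_k * (1 - 2*s_k)); loop factor d = -A^2 - A^-2.
Tabulate the states by total A-exponent and number of loops L (A-exp: L × count):
  A^9: L=3 ×1
  A^7: L=2 ×7, L=4 ×2
  A^5: L=1 ×12, L=3 ×24
  A^3: L=2 ×66, L=4 ×18
  A^1: L=1 ×35, L=3 ×84, L=5 ×7
  A^-1: L=2 ×73, L=4 ×52, L=6 ×1
  A^-3: L=3 ×68, L=5 ×16
  A^-5: L=4 ×34, L=6 ×2
  A^-7: L=5 ×9
  A^-9: L=6 ×1
Each group contributes A^e * Σ count * d^(L-1):
Powers of d = -A^2 - A^-2: d^2 = A^4 + 2 + A^-4; d^3 = -A^6 - 3*A^2 - 3*A^-2 - A^-6; d^4 = A^8 + 4*A^4 + 6 + 4*A^-4 + A^-8; d^5 = -A^10 - 5*A^6 - 10*A^2 - 10*A^-2 - 5*A^-6 - A^-10.
  A^9 * (d^2) = A^13 + 2*A^9 + A^5
  A^7 * (7*d + 2*d^3) = -2*A^13 - 13*A^9 - 13*A^5 - 2*A
  A^5 * (12 + 24*d^2) = 24*A^9 + 60*A^5 + 24*A
  A^3 * (66*d + 18*d^3) = -18*A^9 - 120*A^5 - 120*A - 18*A^-3
  A^1 * (35 + 84*d^2 + 7*d^4) = 7*A^9 + 112*A^5 + 245*A + 112*A^-3 + 7*A^-7
  A^-1 * (73*d + 52*d^3 + d^5) = -A^9 - 57*A^5 - 239*A - 239*A^-3 - 57*A^-7 - A^-11
  A^-3 * (68*d^2 + 16*d^4) = 16*A^5 + 132*A + 232*A^-3 + 132*A^-7 + 16*A^-11
  A^-5 * (34*d^3 + 2*d^5) = -2*A^5 - 44*A - 122*A^-3 - 122*A^-7 - 44*A^-11 - 2*A^-15
  A^-7 * (9*d^4) = 9*A + 36*A^-3 + 54*A^-7 + 36*A^-11 + 9*A^-15
  A^-9 * (d^5) = -A - 5*A^-3 - 10*A^-7 - 10*A^-11 - 5*A^-15 - A^-19
Summing the groups: <K> = -A^13 + A^9 - 3*A^5 + 4*A - 4*A^-3 + 4*A^-7 - 3*A^-11 + 2*A^-15 - A^-19
Normalise by the writhe: (-A^3)^(-w) = (-A^3)^(-3) = -A^-9, so f(A) = -A^-9 * <K> = A^4 - 1 + 3*A^-4 - 4*A^-8 + 4*A^-12 - 4*A^-16 + 3*A^-20 - 2*A^-24 + A^-28.
Substitute A = t^(-1/4), i.e. A^e → t^(-e/4): V(t) = t^7 - 2*t^6 + 3*t^5 - 4*t^4 + 4*t^3 - 4*t^2 + 3*t - 1 + t^-1

Answer: t^7 - 2*t^6 + 3*t^5 - 4*t^4 + 4*t^3 - 4*t^2 + 3*t - 1 + t^-1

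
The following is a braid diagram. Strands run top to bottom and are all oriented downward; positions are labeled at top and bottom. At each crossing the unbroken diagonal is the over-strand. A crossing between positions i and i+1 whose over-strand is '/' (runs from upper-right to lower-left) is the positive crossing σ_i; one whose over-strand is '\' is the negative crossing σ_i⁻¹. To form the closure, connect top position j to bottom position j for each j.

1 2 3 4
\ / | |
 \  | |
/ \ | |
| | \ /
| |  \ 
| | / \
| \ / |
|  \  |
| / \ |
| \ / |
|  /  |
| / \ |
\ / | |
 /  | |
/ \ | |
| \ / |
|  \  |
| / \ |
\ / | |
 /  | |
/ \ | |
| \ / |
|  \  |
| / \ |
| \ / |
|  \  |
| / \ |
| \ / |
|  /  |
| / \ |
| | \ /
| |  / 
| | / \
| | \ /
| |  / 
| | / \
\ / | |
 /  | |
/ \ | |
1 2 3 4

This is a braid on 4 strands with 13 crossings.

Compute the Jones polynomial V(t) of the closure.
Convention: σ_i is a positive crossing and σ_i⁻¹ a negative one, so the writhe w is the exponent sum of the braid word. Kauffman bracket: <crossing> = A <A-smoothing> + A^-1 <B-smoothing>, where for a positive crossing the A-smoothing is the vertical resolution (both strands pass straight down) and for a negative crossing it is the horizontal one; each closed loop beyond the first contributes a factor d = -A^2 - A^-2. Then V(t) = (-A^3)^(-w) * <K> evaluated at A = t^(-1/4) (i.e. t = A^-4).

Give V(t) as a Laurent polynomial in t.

Reading the diagram top to bottom ('/'-over between positions i,i+1 = s_i, '\'-over = s_i^-1): braid word = s1^-1 s3^-1 s2^-1 s2 s1 s2^-1 s1 s2^-1 s2^-1 s2 s3 s3 s1.
The presented braid s1^-1 s3^-1 s2^-1 s2 s1 s2^-1 s1 s2^-1 s2^-1 s2 s3 s3 s1 on 4 strands reduces by inverse Markov moves (closure unchanged at each step):
  Deconjugate: the word is γ·β·γ⁻¹ with γ = s1^-1 s3^-1 (prefix) and γ⁻¹ = s3 s1 (suffix); strip both.
  Destabilize: the word has the form β·s3 where s3 occurs only as the final letter (β ∈ B_3); drop it and the last strand → 3 strands.
  Deconjugate: the word is γ·β·γ⁻¹ with γ = s2^-1 s2 (prefix) and γ⁻¹ = s2^-1 s2 (suffix); strip both.
Reduced to β = s1 s2^-1 s1 s2^-1 on 3 strands, 4 crossings.
Compute on β:
Braid: s1 s2^-1 s1 s2^-1 on 3 strands, 4 crossings.
Writhe w = (#positive) - (#negative) = 2 - 2 = 0.
Computing the Kauffman bracket via state sum. There are 2^4 = 16 states.
For each crossing: s=0 is the vertical smoothing, s=1 horizontal. Crossing k contributes A^(sign_k * (1 - 2*s_k)); loop factor d = -A^2 - A^-2.
  state 0000: A-exp=+0, loops=3, term = A^0 * d^2
  state 0001: A-exp=+2, loops=2, term = A^2 * d^1
  state 0010: A-exp=-2, loops=2, term = A^-2 * d^1
  state 0011: A-exp=+0, loops=1, term = A^0 * d^0
  state 0100: A-exp=+2, loops=2, term = A^2 * d^1
  state 0101: A-exp=+4, loops=3, term = A^4 * d^2
  state 0110: A-exp=+0, loops=1, term = A^0 * d^0
  state 0111: A-exp=+2, loops=2, term = A^2 * d^1
  state 1000: A-exp=-2, loops=2, term = A^-2 * d^1
  state 1001: A-exp=+0, loops=1, term = A^0 * d^0
  state 1010: A-exp=-4, loops=3, term = A^-4 * d^2
  state 1011: A-exp=-2, loops=2, term = A^-2 * d^1
  state 1100: A-exp=+0, loops=1, term = A^0 * d^0
  state 1101: A-exp=+2, loops=2, term = A^2 * d^1
  state 1110: A-exp=-2, loops=2, term = A^-2 * d^1
  state 1111: A-exp=+0, loops=1, term = A^0 * d^0
Collect the terms by A-exponent (count of states per loop number):
Powers of d = -A^2 - A^-2: d^2 = A^4 + 2 + A^-4.
  A^4 * (d^2) = A^8 + 2*A^4 + 1
  A^2 * (4*d) = -4*A^4 - 4
  A^0 * (5 + d^2) = A^4 + 7 + A^-4
  A^-2 * (4*d) = -4 - 4*A^-4
  A^-4 * (d^2) = 1 + 2*A^-4 + A^-8
Summing the groups: <K> = A^8 - A^4 + 1 - A^-4 + A^-8
Normalise by the writhe: (-A^3)^(-w) = (-A^3)^(0) = 1, so f(A) = 1 * <K> = A^8 - A^4 + 1 - A^-4 + A^-8.
Substitute A = t^(-1/4), i.e. A^e → t^(-e/4): V(t) = t^2 - t + 1 - t^-1 + t^-2

Answer: t^2 - t + 1 - t^-1 + t^-2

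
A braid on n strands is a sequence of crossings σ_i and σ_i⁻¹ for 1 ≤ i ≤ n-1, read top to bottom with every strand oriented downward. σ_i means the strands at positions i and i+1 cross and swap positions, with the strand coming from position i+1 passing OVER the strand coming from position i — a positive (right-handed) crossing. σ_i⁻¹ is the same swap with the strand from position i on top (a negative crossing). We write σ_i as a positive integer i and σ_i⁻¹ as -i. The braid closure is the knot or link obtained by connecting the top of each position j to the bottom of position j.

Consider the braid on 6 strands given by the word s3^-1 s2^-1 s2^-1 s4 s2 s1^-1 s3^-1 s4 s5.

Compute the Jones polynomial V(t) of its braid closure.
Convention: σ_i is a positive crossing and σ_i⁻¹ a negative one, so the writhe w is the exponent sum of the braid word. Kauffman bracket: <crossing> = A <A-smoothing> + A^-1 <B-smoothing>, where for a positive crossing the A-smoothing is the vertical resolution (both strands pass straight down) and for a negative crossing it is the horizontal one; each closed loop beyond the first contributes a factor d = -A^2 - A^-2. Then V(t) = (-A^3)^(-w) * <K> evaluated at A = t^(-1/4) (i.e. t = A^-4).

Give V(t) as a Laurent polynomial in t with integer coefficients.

t^2 - t + 1 - t^-1 + t^-2

Derivation:
The presented braid s3^-1 s2^-1 s2^-1 s4 s2 s1^-1 s3^-1 s4 s5 on 6 strands reduces by inverse Markov moves (closure unchanged at each step):
  Destabilize: the word has the form β·s5 where s5 occurs only as the final letter (β ∈ B_5); drop it and the last strand → 5 strands.
Reduced to β = s3^-1 s2^-1 s2^-1 s4 s2 s1^-1 s3^-1 s4 on 5 strands, 8 crossings.
Compute on β:
Braid: s3^-1 s2^-1 s2^-1 s4 s2 s1^-1 s3^-1 s4 on 5 strands, 8 crossings.
Writhe w = (#positive) - (#negative) = 3 - 5 = -2.
Enumerate smoothing states for the bracket polynomial. There are 2^8 = 256 states.
For each crossing: s=0 is the vertical smoothing, s=1 horizontal. Crossing k contributes A^(sign_k * (1 - 2*s_k)); loop factor d = -A^2 - A^-2.
Tabulate the states by total A-exponent and number of loops L (A-exp: L × count):
  A^8: L=4 ×1
  A^6: L=3 ×6, L=5 ×2
  A^4: L=2 ×13, L=4 ×14, L=6 ×1
  A^2: L=1 ×10, L=3 ×37, L=5 ×9
  A^0: L=2 ×37, L=4 ×32, L=6 ×1
  A^-2: L=1 ×5, L=3 ×42, L=5 ×9
  A^-4: L=2 ×9, L=4 ×18, L=6 ×1
  A^-6: L=3 ×5, L=5 ×3
  A^-8: L=4 ×1
Each group contributes A^e * Σ count * d^(L-1):
Powers of d = -A^2 - A^-2: d^2 = A^4 + 2 + A^-4; d^3 = -A^6 - 3*A^2 - 3*A^-2 - A^-6; d^4 = A^8 + 4*A^4 + 6 + 4*A^-4 + A^-8; d^5 = -A^10 - 5*A^6 - 10*A^2 - 10*A^-2 - 5*A^-6 - A^-10.
  A^8 * (d^3) = -A^14 - 3*A^10 - 3*A^6 - A^2
  A^6 * (6*d^2 + 2*d^4) = 2*A^14 + 14*A^10 + 24*A^6 + 14*A^2 + 2*A^-2
  A^4 * (13*d + 14*d^3 + d^5) = -A^14 - 19*A^10 - 65*A^6 - 65*A^2 - 19*A^-2 - A^-6
  A^2 * (10 + 37*d^2 + 9*d^4) = 9*A^10 + 73*A^6 + 138*A^2 + 73*A^-2 + 9*A^-6
  A^0 * (37*d + 32*d^3 + d^5) = -A^10 - 37*A^6 - 143*A^2 - 143*A^-2 - 37*A^-6 - A^-10
  A^-2 * (5 + 42*d^2 + 9*d^4) = 9*A^6 + 78*A^2 + 143*A^-2 + 78*A^-6 + 9*A^-10
  A^-4 * (9*d + 18*d^3 + d^5) = -A^6 - 23*A^2 - 73*A^-2 - 73*A^-6 - 23*A^-10 - A^-14
  A^-6 * (5*d^2 + 3*d^4) = 3*A^2 + 17*A^-2 + 28*A^-6 + 17*A^-10 + 3*A^-14
  A^-8 * (d^3) = -A^-2 - 3*A^-6 - 3*A^-10 - A^-14
Summing the groups: <K> = A^2 - A^-2 + A^-6 - A^-10 + A^-14
Normalise by the writhe: (-A^3)^(-w) = (-A^3)^(2) = A^6, so f(A) = A^6 * <K> = A^8 - A^4 + 1 - A^-4 + A^-8.
Substitute A = t^(-1/4), i.e. A^e → t^(-e/4): V(t) = t^2 - t + 1 - t^-1 + t^-2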